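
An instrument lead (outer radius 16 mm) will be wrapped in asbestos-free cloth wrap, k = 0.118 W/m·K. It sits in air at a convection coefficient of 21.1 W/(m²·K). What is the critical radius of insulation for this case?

r_cr ≈ 5.59 mm

For a cylinder r_cr = k/h = 0.118/21.1
r_cr = 5.59 mm; since the bare radius (16 mm) is above r_cr, any added insulation will reduce heat loss.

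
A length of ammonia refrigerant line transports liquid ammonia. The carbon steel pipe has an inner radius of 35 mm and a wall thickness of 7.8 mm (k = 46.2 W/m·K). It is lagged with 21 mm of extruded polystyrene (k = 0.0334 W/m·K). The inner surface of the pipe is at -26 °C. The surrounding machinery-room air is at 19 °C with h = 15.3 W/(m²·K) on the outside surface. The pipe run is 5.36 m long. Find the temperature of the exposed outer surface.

T ≈ 15.4 °C

For a radial system each layer contributes R = ln(r_out/r_in)/(2πkL); films add R = 1/(hA).
R_carbon steel pipe wall = ln(42.8/35)/(2π×46.2×5.36) = 1.293×10^-4 K/W
R_extruded polystyrene = ln(63.8/42.8)/(2π×0.0334×5.36) = 0.3549 K/W
R_outer film = 1/(h_o·2πr_oL) = 1/(15.3×2π×0.0638×5.36) = 0.03042 K/W
R_total = 0.3855 K/W
Q = ΔT/R_total = 45/0.3855
Q = 117 W
T_interface = T_inner + Q·ΣR(inner→interface) = -26 + 117×0.355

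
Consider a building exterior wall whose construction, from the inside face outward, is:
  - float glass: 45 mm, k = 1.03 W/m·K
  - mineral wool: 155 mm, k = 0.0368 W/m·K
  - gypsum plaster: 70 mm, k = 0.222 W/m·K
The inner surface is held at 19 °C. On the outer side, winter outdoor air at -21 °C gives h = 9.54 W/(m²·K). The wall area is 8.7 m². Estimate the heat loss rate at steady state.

Treating each layer as a thermal resistance in series:
R_float glass = L/(kA) = 0.045/(1.03×8.7) = 0.005022 K/W
R_mineral wool = L/(kA) = 0.155/(0.0368×8.7) = 0.4841 K/W
R_gypsum plaster = L/(kA) = 0.07/(0.222×8.7) = 0.03624 K/W
R_outer film = 1/(h_o·A) = 1/(9.54×8.7) = 0.01205 K/W
R_total = 0.5374 K/W
Q = ΔT / R_total = 40 / 0.5374

Q ≈ 74.4 W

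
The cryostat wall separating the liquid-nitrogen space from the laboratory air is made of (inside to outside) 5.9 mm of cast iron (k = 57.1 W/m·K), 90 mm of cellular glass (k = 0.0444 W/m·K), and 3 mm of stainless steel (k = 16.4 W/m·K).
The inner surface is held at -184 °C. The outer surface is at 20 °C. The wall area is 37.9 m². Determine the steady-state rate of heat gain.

Q ≈ 3810 W

Using the resistance-network approach (series):
R_cast iron = L/(kA) = 0.0059/(57.1×37.9) = 2.726×10^-6 K/W
R_cellular glass = L/(kA) = 0.09/(0.0444×37.9) = 0.05348 K/W
R_stainless steel = L/(kA) = 0.003/(16.4×37.9) = 4.827×10^-6 K/W
R_total = 0.05349 K/W
Q = ΔT / R_total = 204 / 0.05349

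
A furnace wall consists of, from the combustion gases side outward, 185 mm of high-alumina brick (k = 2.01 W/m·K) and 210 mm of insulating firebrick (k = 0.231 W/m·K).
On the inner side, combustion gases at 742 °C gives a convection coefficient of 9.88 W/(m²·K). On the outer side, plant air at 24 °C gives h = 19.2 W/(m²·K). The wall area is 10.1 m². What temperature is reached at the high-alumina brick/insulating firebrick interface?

Treating each layer as a thermal resistance in series:
R_inner film = 1/(h_i·A) = 1/(9.88×10.1) = 0.01002 K/W
R_high-alumina brick = L/(kA) = 0.185/(2.01×10.1) = 0.009113 K/W
R_insulating firebrick = L/(kA) = 0.21/(0.231×10.1) = 0.09001 K/W
R_outer film = 1/(h_o·A) = 1/(19.2×10.1) = 0.005157 K/W
R_total = 0.1143 K/W;  Q = ΔT/R_total = 718/0.1143 = 6282 W
T_interface = T_inner − Q·ΣR(inner→interface) = 742 − 6280×0.01913

T ≈ 622 °C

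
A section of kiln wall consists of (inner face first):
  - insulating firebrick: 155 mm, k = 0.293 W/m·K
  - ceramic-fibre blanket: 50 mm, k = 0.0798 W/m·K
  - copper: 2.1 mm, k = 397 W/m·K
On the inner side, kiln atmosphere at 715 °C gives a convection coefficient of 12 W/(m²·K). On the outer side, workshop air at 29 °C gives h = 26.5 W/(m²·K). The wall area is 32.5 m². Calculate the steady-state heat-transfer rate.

Treating each layer as a thermal resistance in series:
R_inner film = 1/(h_i·A) = 1/(12×32.5) = 0.002564 K/W
R_insulating firebrick = L/(kA) = 0.155/(0.293×32.5) = 0.01628 K/W
R_ceramic-fibre blanket = L/(kA) = 0.05/(0.0798×32.5) = 0.01928 K/W
R_copper = L/(kA) = 0.0021/(397×32.5) = 1.628×10^-7 K/W
R_outer film = 1/(h_o·A) = 1/(26.5×32.5) = 0.001161 K/W
R_total = 0.03928 K/W
Q = ΔT / R_total = 686 / 0.03928

Q ≈ 17500 W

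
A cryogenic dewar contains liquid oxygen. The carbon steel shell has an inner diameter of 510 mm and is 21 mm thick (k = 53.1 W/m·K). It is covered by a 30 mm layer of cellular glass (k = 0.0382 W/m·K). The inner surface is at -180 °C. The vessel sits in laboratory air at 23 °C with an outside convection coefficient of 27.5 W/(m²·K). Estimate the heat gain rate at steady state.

Q ≈ 263 W

Spherical conduction: R = (1/r_in − 1/r_out)/(4πk) per layer; series-sum.
R_carbon steel shell = (1/0.255 − 1/0.276)/(4π×53.1) = 4.472×10^-4 K/W
R_cellular glass = (1/0.276 − 1/0.306)/(4π×0.0382) = 0.74 K/W
R_outer film = 1/(h·4πr_o²) = 1/(27.5×4π×0.306²) = 0.0309 K/W
R_total = 0.7713 K/W
Q = ΔT/R_total = 203/0.7713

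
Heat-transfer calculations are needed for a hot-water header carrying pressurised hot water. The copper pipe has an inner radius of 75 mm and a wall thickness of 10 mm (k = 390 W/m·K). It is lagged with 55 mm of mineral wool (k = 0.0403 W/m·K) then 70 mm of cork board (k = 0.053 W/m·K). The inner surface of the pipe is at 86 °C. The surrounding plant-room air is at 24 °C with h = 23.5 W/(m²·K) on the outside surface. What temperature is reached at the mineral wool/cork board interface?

T ≈ 48.1 °C

For a radial system each layer contributes R = ln(r_out/r_in)/(2πkL); films add R = 1/(hA).
R_copper pipe wall = ln(85/75)/(2π×390×1) = 5.108×10^-5 K/W
R_mineral wool = ln(140/85)/(2π×0.0403×1) = 1.971 K/W
R_cork board = ln(210/140)/(2π×0.053×1) = 1.218 K/W
R_outer film = 1/(h_o·2πr_oL) = 1/(23.5×2π×0.21×1) = 0.03225 K/W
R_total = 3.221 K/W
Q = ΔT/R_total = 62/3.221
Q = 19.3 W/m
T_interface = T_inner − Q·ΣR(inner→interface) = 86 − 19.3×1.971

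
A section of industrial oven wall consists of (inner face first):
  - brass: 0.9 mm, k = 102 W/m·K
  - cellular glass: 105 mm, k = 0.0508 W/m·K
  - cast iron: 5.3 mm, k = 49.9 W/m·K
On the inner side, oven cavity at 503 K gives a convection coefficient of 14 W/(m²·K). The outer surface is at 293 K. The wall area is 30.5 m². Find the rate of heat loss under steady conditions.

Q ≈ 3000 W

Treating each layer as a thermal resistance in series:
R_inner film = 1/(h_i·A) = 1/(14×30.5) = 0.002342 K/W
R_brass = L/(kA) = 0.0009/(102×30.5) = 2.893×10^-7 K/W
R_cellular glass = L/(kA) = 0.105/(0.0508×30.5) = 0.06777 K/W
R_cast iron = L/(kA) = 0.0053/(49.9×30.5) = 3.482×10^-6 K/W
R_total = 0.07011 K/W
Q = ΔT / R_total = 210 / 0.07011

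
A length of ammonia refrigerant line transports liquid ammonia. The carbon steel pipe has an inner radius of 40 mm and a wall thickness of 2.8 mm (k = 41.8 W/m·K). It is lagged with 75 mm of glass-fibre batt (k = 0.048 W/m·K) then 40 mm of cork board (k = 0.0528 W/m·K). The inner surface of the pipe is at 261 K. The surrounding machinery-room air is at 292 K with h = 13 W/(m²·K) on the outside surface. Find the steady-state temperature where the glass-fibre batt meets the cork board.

Per-layer cylindrical resistances, series-summed:
R_carbon steel pipe wall = ln(42.8/40)/(2π×41.8×1) = 2.576×10^-4 K/W
R_glass-fibre batt = ln(117.8/42.8)/(2π×0.048×1) = 3.357 K/W
R_cork board = ln(157.8/117.8)/(2π×0.0528×1) = 0.8812 K/W
R_outer film = 1/(h_o·2πr_oL) = 1/(13×2π×0.1578×1) = 0.07758 K/W
R_total = 4.316 K/W
Q = ΔT/R_total = 31/4.316
Q = 7.18 W/m
T_interface = T_inner + Q·ΣR(inner→interface) = 261 + 7.18×3.357

T ≈ 285 K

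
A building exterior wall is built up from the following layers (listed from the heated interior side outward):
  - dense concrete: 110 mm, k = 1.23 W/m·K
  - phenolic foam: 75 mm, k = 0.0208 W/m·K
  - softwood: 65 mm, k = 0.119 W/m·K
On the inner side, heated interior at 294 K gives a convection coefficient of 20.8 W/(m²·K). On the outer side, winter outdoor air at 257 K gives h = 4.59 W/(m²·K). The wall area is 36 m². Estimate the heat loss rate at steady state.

Q ≈ 296 W

Thermal resistances in series:
R_inner film = 1/(h_i·A) = 1/(20.8×36) = 0.001335 K/W
R_dense concrete = L/(kA) = 0.11/(1.23×36) = 0.002484 K/W
R_phenolic foam = L/(kA) = 0.075/(0.0208×36) = 0.1002 K/W
R_softwood = L/(kA) = 0.065/(0.119×36) = 0.01517 K/W
R_outer film = 1/(h_o·A) = 1/(4.59×36) = 0.006052 K/W
R_total = 0.1252 K/W
Q = ΔT / R_total = 37 / 0.1252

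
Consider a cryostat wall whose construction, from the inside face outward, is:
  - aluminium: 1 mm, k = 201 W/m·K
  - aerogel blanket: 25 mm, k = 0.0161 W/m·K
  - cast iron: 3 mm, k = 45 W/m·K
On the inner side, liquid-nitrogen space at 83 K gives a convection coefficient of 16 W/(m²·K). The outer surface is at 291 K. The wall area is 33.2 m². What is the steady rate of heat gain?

Q ≈ 4270 W

Thermal resistances in series:
R_inner film = 1/(h_i·A) = 1/(16×33.2) = 0.001883 K/W
R_aluminium = L/(kA) = 0.001/(201×33.2) = 1.499×10^-7 K/W
R_aerogel blanket = L/(kA) = 0.025/(0.0161×33.2) = 0.04677 K/W
R_cast iron = L/(kA) = 0.003/(45×33.2) = 2.008×10^-6 K/W
R_total = 0.04866 K/W
Q = ΔT / R_total = 208 / 0.04866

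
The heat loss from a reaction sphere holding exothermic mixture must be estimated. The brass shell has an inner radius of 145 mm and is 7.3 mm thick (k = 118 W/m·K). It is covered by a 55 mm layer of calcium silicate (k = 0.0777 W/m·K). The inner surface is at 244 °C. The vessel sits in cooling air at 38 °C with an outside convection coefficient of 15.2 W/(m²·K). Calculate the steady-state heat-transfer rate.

Each spherical layer contributes R = (1/r_i − 1/r_o)/(4πk):
R_brass shell = (1/0.145 − 1/0.1523)/(4π×118) = 2.229×10^-4 K/W
R_calcium silicate = (1/0.1523 − 1/0.2073)/(4π×0.0777) = 1.784 K/W
R_outer film = 1/(h·4πr_o²) = 1/(15.2×4π×0.2073²) = 0.1218 K/W
R_total = 1.906 K/W
Q = ΔT/R_total = 206/1.906

Q ≈ 108 W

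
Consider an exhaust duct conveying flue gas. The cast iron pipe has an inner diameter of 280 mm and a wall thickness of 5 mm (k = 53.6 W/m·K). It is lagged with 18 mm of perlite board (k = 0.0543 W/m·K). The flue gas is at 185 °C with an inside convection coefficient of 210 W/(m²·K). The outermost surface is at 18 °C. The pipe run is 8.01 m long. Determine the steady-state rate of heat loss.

Q ≈ 3840 W

Radial resistances (cylindrical: R_cond = ln(r_o/r_i)/(2πkL), R_conv = 1/(h·2πrL)):
R_inner film = 1/(h_i·2πr₁L) = 1/(210×2π×0.14×8.01) = 6.758×10^-4 K/W
R_cast iron pipe wall = ln(145/140)/(2π×53.6×8.01) = 1.301×10^-5 K/W
R_perlite board = ln(163/145)/(2π×0.0543×8.01) = 0.04282 K/W
R_total = 0.04351 K/W
Q = ΔT/R_total = 167/0.04351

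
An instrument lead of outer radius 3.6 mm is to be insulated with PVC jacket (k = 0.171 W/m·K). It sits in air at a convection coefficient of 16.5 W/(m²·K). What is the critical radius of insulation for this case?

r_cr ≈ 10.4 mm

For a cylinder r_cr = k/h = 0.171/16.5
r_cr = 10.4 mm; since the bare radius (3.6 mm) is below r_cr, adding a thin layer of insulation will *increase* heat loss.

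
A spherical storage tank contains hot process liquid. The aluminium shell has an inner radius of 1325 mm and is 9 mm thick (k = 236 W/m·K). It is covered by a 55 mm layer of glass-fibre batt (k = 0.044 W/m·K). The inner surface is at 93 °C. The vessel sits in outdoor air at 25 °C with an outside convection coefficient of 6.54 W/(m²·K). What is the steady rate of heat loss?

Q ≈ 1130 W

For a spherical shell R = (1/r₁ − 1/r₂)/(4πk); film R = 1/(h·4πr²). In series:
R_aluminium shell = (1/1.325 − 1/1.334)/(4π×236) = 1.717×10^-6 K/W
R_glass-fibre batt = (1/1.334 − 1/1.389)/(4π×0.044) = 0.05368 K/W
R_outer film = 1/(h·4πr_o²) = 1/(6.54×4π×1.389²) = 0.006307 K/W
R_total = 0.05999 K/W
Q = ΔT/R_total = 68/0.05999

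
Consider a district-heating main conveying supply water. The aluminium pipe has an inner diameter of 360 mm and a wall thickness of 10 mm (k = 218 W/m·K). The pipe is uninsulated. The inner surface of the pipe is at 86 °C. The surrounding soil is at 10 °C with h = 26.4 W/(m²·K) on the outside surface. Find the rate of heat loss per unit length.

Cylindrical conduction, so R = ln(r₂/r₁)/(2πkL) per layer, in series:
R_aluminium pipe wall = ln(190/180)/(2π×218×1) = 3.947×10^-5 K/W
R_outer film = 1/(h_o·2πr_oL) = 1/(26.4×2π×0.19×1) = 0.03173 K/W
R_total = 0.03177 K/W
Q = ΔT/R_total = 76/0.03177

q′ ≈ 2390 W/m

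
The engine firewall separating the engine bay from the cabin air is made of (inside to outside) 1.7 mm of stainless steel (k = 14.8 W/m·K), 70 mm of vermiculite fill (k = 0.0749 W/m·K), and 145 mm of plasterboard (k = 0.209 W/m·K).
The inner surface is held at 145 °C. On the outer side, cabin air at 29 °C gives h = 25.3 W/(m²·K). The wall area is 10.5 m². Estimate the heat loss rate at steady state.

Thermal resistances in series:
R_stainless steel = L/(kA) = 0.0017/(14.8×10.5) = 1.094×10^-5 K/W
R_vermiculite fill = L/(kA) = 0.07/(0.0749×10.5) = 0.08901 K/W
R_plasterboard = L/(kA) = 0.145/(0.209×10.5) = 0.06607 K/W
R_outer film = 1/(h_o·A) = 1/(25.3×10.5) = 0.003764 K/W
R_total = 0.1589 K/W
Q = ΔT / R_total = 116 / 0.1589

Q ≈ 730 W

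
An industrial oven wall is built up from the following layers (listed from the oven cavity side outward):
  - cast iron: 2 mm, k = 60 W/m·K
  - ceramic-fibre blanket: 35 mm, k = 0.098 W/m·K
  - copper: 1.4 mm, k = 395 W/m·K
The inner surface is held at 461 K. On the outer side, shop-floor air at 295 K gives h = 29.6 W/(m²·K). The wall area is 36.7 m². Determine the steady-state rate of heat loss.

Model the wall as resistances in series:
R_cast iron = L/(kA) = 0.002/(60×36.7) = 9.083×10^-7 K/W
R_ceramic-fibre blanket = L/(kA) = 0.035/(0.098×36.7) = 0.009731 K/W
R_copper = L/(kA) = 0.0014/(395×36.7) = 9.658×10^-8 K/W
R_outer film = 1/(h_o·A) = 1/(29.6×36.7) = 9.205×10^-4 K/W
R_total = 0.01065 K/W
Q = ΔT / R_total = 166 / 0.01065

Q ≈ 15600 W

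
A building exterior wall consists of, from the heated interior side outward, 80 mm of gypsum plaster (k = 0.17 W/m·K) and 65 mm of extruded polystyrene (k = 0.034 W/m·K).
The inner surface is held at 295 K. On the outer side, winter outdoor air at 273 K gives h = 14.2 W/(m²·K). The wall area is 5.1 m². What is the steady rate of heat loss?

Using the resistance-network approach (series):
R_gypsum plaster = L/(kA) = 0.08/(0.17×5.1) = 0.09227 K/W
R_extruded polystyrene = L/(kA) = 0.065/(0.034×5.1) = 0.3749 K/W
R_outer film = 1/(h_o·A) = 1/(14.2×5.1) = 0.01381 K/W
R_total = 0.4809 K/W
Q = ΔT / R_total = 22 / 0.4809

Q ≈ 45.7 W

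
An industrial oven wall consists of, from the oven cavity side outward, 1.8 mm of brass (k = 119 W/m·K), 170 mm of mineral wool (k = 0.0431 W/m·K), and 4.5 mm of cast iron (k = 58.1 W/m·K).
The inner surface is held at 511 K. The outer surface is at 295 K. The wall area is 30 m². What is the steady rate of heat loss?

Q ≈ 1640 W

Model the wall as resistances in series:
R_brass = L/(kA) = 0.0018/(119×30) = 5.042×10^-7 K/W
R_mineral wool = L/(kA) = 0.17/(0.0431×30) = 0.1315 K/W
R_cast iron = L/(kA) = 0.0045/(58.1×30) = 2.582×10^-6 K/W
R_total = 0.1315 K/W
Q = ΔT / R_total = 216 / 0.1315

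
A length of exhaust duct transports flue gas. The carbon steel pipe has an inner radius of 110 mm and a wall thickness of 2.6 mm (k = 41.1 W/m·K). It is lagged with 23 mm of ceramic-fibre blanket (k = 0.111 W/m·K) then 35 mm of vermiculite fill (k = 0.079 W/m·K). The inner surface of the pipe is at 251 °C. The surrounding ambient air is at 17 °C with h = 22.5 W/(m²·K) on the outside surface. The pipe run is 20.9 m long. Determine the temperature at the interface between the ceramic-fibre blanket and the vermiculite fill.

Per-layer cylindrical resistances, series-summed:
R_carbon steel pipe wall = ln(112.6/110)/(2π×41.1×20.9) = 4.328×10^-6 K/W
R_ceramic-fibre blanket = ln(135.6/112.6)/(2π×0.111×20.9) = 0.01275 K/W
R_vermiculite fill = ln(170.6/135.6)/(2π×0.079×20.9) = 0.02213 K/W
R_outer film = 1/(h_o·2πr_oL) = 1/(22.5×2π×0.1706×20.9) = 0.001984 K/W
R_total = 0.03687 K/W
Q = ΔT/R_total = 234/0.03687
Q = 6350 W
T_interface = T_inner − Q·ΣR(inner→interface) = 251 − 6350×0.01276

T ≈ 170 °C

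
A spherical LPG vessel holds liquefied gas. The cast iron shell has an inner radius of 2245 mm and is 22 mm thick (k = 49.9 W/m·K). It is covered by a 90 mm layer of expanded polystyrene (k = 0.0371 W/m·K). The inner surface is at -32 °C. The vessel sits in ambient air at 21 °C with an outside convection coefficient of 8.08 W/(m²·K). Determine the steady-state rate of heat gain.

Q ≈ 1400 W

Each spherical layer contributes R = (1/r_i − 1/r_o)/(4πk):
R_cast iron shell = (1/2.245 − 1/2.267)/(4π×49.9) = 6.894×10^-6 K/W
R_expanded polystyrene = (1/2.267 − 1/2.357)/(4π×0.0371) = 0.03613 K/W
R_outer film = 1/(h·4πr_o²) = 1/(8.08×4π×2.357²) = 0.001773 K/W
R_total = 0.03791 K/W
Q = ΔT/R_total = 53/0.03791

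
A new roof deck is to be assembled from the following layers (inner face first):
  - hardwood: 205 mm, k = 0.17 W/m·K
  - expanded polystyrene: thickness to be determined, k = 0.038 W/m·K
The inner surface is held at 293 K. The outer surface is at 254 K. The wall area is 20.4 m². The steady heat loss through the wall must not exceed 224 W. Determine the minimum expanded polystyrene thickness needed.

Series thermal resistances:
R_hardwood = L/(kA) = 0.205/(0.17×20.4) = 0.05911 K/W
Sum of the known resistances R_other = 0.05911 K/W
Required total resistance R_tot = ΔT/Q_allow = 39/224 = 0.1741 K/W
R_expanded polystyrene = R_tot − R_other = 0.115 K/W
L = R·k·A = 0.115×0.038×20.4

L ≈ 89.1 mm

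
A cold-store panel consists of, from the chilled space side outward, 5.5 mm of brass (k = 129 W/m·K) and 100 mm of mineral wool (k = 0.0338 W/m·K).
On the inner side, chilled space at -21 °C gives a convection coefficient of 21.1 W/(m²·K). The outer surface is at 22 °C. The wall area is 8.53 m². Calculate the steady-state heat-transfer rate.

Using the resistance-network approach (series):
R_inner film = 1/(h_i·A) = 1/(21.1×8.53) = 0.005556 K/W
R_brass = L/(kA) = 0.0055/(129×8.53) = 4.998×10^-6 K/W
R_mineral wool = L/(kA) = 0.1/(0.0338×8.53) = 0.3468 K/W
R_total = 0.3524 K/W
Q = ΔT / R_total = 43 / 0.3524

Q ≈ 122 W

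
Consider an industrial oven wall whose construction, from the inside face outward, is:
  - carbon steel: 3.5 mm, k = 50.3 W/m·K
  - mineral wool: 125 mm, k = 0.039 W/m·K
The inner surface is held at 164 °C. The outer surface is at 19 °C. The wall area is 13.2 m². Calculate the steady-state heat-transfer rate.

Q ≈ 597 W

Treating each layer as a thermal resistance in series:
R_carbon steel = L/(kA) = 0.0035/(50.3×13.2) = 5.271×10^-6 K/W
R_mineral wool = L/(kA) = 0.125/(0.039×13.2) = 0.2428 K/W
R_total = 0.2428 K/W
Q = ΔT / R_total = 145 / 0.2428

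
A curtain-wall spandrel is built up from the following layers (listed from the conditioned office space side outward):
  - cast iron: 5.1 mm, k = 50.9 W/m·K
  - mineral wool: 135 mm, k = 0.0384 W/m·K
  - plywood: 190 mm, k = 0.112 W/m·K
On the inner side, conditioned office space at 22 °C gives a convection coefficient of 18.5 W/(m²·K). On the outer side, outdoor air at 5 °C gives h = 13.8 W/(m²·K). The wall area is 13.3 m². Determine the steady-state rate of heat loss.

Q ≈ 42.4 W

Model the wall as resistances in series:
R_inner film = 1/(h_i·A) = 1/(18.5×13.3) = 0.004064 K/W
R_cast iron = L/(kA) = 0.0051/(50.9×13.3) = 7.534×10^-6 K/W
R_mineral wool = L/(kA) = 0.135/(0.0384×13.3) = 0.2643 K/W
R_plywood = L/(kA) = 0.19/(0.112×13.3) = 0.1276 K/W
R_outer film = 1/(h_o·A) = 1/(13.8×13.3) = 0.005448 K/W
R_total = 0.4014 K/W
Q = ΔT / R_total = 17 / 0.4014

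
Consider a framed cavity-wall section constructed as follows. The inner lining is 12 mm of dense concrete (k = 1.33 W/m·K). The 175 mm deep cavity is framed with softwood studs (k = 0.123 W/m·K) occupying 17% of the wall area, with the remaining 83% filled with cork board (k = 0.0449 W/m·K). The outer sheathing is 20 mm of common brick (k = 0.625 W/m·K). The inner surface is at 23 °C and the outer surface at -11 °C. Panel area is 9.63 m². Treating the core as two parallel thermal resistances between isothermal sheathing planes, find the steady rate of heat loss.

Q ≈ 107 W

Sheathing layers in series; stud and cavity paths in parallel between them.
R_inner = 0.012/(1.33×9.63) = 9.369×10^-4 K/W
R_stud  = 0.175/(0.123×0.17×9.63) = 0.8691 K/W
R_cav   = 0.175/(0.0449×0.83×9.63) = 0.4876 K/W
1/R_core = 1/R_stud + 1/R_cav → R_core = 0.3124 K/W
R_outer = 0.02/(0.625×9.63) = 0.003323 K/W
R_total = 0.3166 K/W
Q = ΔT/R_total = 34/0.3166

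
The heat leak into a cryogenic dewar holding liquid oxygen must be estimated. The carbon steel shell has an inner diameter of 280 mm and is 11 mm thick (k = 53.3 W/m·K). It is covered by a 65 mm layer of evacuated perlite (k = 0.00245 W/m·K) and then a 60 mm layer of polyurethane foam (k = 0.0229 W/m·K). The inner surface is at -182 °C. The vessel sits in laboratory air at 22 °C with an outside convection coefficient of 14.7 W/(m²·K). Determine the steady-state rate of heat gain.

Each spherical layer contributes R = (1/r_i − 1/r_o)/(4πk):
R_carbon steel shell = (1/0.14 − 1/0.151)/(4π×53.3) = 7.769×10^-4 K/W
R_evacuated perlite = (1/0.151 − 1/0.216)/(4π×0.00245) = 64.73 K/W
R_polyurethane foam = (1/0.216 − 1/0.276)/(4π×0.0229) = 3.497 K/W
R_outer film = 1/(h·4πr_o²) = 1/(14.7×4π×0.276²) = 0.07106 K/W
R_total = 68.3 K/W
Q = ΔT/R_total = 204/68.3

Q ≈ 2.99 W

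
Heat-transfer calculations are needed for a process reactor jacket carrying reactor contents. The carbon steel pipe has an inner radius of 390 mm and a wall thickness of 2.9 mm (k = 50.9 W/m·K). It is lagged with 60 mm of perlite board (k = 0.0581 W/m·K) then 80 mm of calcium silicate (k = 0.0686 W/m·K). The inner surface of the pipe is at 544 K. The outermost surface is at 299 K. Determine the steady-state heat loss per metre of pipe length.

Treating each annulus and film as a series resistance:
R_carbon steel pipe wall = ln(392.9/390)/(2π×50.9×1) = 2.316×10^-5 K/W
R_perlite board = ln(452.9/392.9)/(2π×0.0581×1) = 0.3893 K/W
R_calcium silicate = ln(532.9/452.9)/(2π×0.0686×1) = 0.3774 K/W
R_total = 0.7667 K/W
Q = ΔT/R_total = 245/0.7667

q′ ≈ 320 W/m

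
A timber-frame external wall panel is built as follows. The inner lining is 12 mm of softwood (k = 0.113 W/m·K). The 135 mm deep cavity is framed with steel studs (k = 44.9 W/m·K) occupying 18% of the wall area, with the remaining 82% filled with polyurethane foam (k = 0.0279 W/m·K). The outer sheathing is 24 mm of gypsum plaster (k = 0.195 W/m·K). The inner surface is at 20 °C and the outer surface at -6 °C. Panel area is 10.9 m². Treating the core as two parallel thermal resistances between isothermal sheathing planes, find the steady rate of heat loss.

Sheathing layers in series; stud and cavity paths in parallel between them.
R_inner = 0.012/(0.113×10.9) = 0.009743 K/W
R_stud  = 0.135/(44.9×0.18×10.9) = 0.001532 K/W
R_cav   = 0.135/(0.0279×0.82×10.9) = 0.5414 K/W
1/R_core = 1/R_stud + 1/R_cav → R_core = 0.001528 K/W
R_outer = 0.024/(0.195×10.9) = 0.01129 K/W
R_total = 0.02256 K/W
Q = ΔT/R_total = 26/0.02256

Q ≈ 1150 W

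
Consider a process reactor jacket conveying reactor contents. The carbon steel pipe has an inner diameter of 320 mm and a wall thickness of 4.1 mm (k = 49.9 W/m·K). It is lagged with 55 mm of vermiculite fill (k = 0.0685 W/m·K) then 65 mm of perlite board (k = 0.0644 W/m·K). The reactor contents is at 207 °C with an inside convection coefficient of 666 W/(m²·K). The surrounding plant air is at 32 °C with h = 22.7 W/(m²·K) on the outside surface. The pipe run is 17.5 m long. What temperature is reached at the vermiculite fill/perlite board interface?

Treating each annulus and film as a series resistance:
R_inner film = 1/(h_i·2πr₁L) = 1/(666×2π×0.16×17.5) = 8.535×10^-5 K/W
R_carbon steel pipe wall = ln(164.1/160)/(2π×49.9×17.5) = 4.611×10^-6 K/W
R_vermiculite fill = ln(219.1/164.1)/(2π×0.0685×17.5) = 0.03838 K/W
R_perlite board = ln(284.1/219.1)/(2π×0.0644×17.5) = 0.03669 K/W
R_outer film = 1/(h_o·2πr_oL) = 1/(22.7×2π×0.2841×17.5) = 0.00141 K/W
R_total = 0.07657 K/W
Q = ΔT/R_total = 175/0.07657
Q = 2290 W
T_interface = T_inner − Q·ΣR(inner→interface) = 207 − 2290×0.03847

T ≈ 119 °C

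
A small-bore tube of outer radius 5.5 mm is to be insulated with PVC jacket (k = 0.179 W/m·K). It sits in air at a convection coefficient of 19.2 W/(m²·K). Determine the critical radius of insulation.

For a cylinder r_cr = k/h = 0.179/19.2
r_cr = 9.32 mm; since the bare radius (5.5 mm) is below r_cr, adding a thin layer of insulation will *increase* heat loss.

r_cr ≈ 9.32 mm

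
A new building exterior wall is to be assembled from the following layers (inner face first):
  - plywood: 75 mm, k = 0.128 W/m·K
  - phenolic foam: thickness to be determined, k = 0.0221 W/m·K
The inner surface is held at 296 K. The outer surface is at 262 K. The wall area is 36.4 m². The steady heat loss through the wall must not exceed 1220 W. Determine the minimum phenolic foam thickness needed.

Model the wall as resistances in series:
R_plywood = L/(kA) = 0.075/(0.128×36.4) = 0.0161 K/W
Sum of the known resistances R_other = 0.0161 K/W
Required total resistance R_tot = ΔT/Q_allow = 34/1220 = 0.02787 K/W
R_phenolic foam = R_tot − R_other = 0.01177 K/W
L = R·k·A = 0.01177×0.0221×36.4

L ≈ 9.47 mm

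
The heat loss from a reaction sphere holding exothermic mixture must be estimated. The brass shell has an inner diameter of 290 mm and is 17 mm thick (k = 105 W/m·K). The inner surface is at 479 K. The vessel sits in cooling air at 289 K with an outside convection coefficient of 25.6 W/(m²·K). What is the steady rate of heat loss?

Q ≈ 1600 W

For a spherical shell R = (1/r₁ − 1/r₂)/(4πk); film R = 1/(h·4πr²). In series:
R_brass shell = (1/0.145 − 1/0.162)/(4π×105) = 5.485×10^-4 K/W
R_outer film = 1/(h·4πr_o²) = 1/(25.6×4π×0.162²) = 0.1184 K/W
R_total = 0.119 K/W
Q = ΔT/R_total = 190/0.119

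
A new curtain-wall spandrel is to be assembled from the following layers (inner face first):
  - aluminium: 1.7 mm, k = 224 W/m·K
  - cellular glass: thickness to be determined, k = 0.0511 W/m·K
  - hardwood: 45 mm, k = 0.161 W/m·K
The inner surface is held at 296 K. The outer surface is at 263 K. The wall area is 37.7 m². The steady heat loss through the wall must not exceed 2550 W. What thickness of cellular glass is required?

L ≈ 10.6 mm

Using the resistance-network approach (series):
R_aluminium = L/(kA) = 0.0017/(224×37.7) = 2.013×10^-7 K/W
R_hardwood = L/(kA) = 0.045/(0.161×37.7) = 0.007414 K/W
Sum of the known resistances R_other = 0.007414 K/W
Required total resistance R_tot = ΔT/Q_allow = 33/2550 = 0.01294 K/W
R_cellular glass = R_tot − R_other = 0.005527 K/W
L = R·k·A = 0.005527×0.0511×37.7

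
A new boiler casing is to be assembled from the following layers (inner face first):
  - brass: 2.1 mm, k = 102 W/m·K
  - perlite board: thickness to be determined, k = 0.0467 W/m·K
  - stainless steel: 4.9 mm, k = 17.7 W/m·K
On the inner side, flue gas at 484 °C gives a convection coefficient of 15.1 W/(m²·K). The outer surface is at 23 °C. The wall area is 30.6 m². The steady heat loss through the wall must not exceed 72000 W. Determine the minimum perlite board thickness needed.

Model the wall as resistances in series:
R_inner film = 1/(h_i·A) = 1/(15.1×30.6) = 0.002164 K/W
R_brass = L/(kA) = 0.0021/(102×30.6) = 6.728×10^-7 K/W
R_stainless steel = L/(kA) = 0.0049/(17.7×30.6) = 9.047×10^-6 K/W
Sum of the known resistances R_other = 0.002174 K/W
Required total resistance R_tot = ΔT/Q_allow = 461/72000 = 0.006403 K/W
R_perlite board = R_tot − R_other = 0.004229 K/W
L = R·k·A = 0.004229×0.0467×30.6

L ≈ 6.04 mm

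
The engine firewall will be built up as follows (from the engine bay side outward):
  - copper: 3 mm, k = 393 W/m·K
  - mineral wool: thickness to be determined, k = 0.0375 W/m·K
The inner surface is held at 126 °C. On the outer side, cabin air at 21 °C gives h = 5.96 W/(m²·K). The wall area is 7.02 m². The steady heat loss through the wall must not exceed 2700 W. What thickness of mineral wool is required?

Thermal resistances in series:
R_copper = L/(kA) = 0.003/(393×7.02) = 1.087×10^-6 K/W
R_outer film = 1/(h_o·A) = 1/(5.96×7.02) = 0.0239 K/W
Sum of the known resistances R_other = 0.0239 K/W
Required total resistance R_tot = ΔT/Q_allow = 105/2700 = 0.03889 K/W
R_mineral wool = R_tot − R_other = 0.01499 K/W
L = R·k·A = 0.01499×0.0375×7.02

L ≈ 3.95 mm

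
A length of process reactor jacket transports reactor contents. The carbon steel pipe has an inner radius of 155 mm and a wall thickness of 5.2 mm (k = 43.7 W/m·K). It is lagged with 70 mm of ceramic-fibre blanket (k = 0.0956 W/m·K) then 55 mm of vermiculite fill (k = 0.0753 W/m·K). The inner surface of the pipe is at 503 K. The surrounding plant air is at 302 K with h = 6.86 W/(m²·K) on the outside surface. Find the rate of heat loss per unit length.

q′ ≈ 177 W/m

Radial resistances (cylindrical: R_cond = ln(r_o/r_i)/(2πkL), R_conv = 1/(h·2πrL)):
R_carbon steel pipe wall = ln(160.2/155)/(2π×43.7×1) = 1.202×10^-4 K/W
R_ceramic-fibre blanket = ln(230.2/160.2)/(2π×0.0956×1) = 0.6035 K/W
R_vermiculite fill = ln(285.2/230.2)/(2π×0.0753×1) = 0.4528 K/W
R_outer film = 1/(h_o·2πr_oL) = 1/(6.86×2π×0.2852×1) = 0.08135 K/W
R_total = 1.138 K/W
Q = ΔT/R_total = 201/1.138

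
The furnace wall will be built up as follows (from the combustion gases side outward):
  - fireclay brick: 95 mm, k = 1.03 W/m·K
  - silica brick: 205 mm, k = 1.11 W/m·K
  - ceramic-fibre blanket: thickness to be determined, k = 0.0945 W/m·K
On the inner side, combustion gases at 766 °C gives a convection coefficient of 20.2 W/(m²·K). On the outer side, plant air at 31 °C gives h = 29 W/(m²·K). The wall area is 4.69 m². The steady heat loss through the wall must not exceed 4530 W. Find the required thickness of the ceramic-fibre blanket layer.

Using the resistance-network approach (series):
R_inner film = 1/(h_i·A) = 1/(20.2×4.69) = 0.01056 K/W
R_fireclay brick = L/(kA) = 0.095/(1.03×4.69) = 0.01967 K/W
R_silica brick = L/(kA) = 0.205/(1.11×4.69) = 0.03938 K/W
R_outer film = 1/(h_o·A) = 1/(29×4.69) = 0.007352 K/W
Sum of the known resistances R_other = 0.07695 K/W
Required total resistance R_tot = ΔT/Q_allow = 735/4530 = 0.1623 K/W
R_ceramic-fibre blanket = R_tot − R_other = 0.0853 K/W
L = R·k·A = 0.0853×0.0945×4.69

L ≈ 37.8 mm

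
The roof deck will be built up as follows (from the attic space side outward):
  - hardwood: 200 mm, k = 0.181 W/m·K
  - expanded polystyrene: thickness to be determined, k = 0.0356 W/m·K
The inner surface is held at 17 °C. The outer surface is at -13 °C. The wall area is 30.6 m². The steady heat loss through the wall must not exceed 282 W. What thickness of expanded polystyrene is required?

L ≈ 76.6 mm

Using the resistance-network approach (series):
R_hardwood = L/(kA) = 0.2/(0.181×30.6) = 0.03611 K/W
Sum of the known resistances R_other = 0.03611 K/W
Required total resistance R_tot = ΔT/Q_allow = 30/282 = 0.1064 K/W
R_expanded polystyrene = R_tot − R_other = 0.07027 K/W
L = R·k·A = 0.07027×0.0356×30.6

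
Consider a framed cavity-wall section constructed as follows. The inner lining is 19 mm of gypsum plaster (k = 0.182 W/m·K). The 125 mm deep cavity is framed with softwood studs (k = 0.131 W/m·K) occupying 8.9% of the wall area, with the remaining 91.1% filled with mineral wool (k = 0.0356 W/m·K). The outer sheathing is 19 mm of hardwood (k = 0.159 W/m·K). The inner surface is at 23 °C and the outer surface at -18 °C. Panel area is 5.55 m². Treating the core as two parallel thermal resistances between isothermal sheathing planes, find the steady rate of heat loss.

Sheathing layers in series; stud and cavity paths in parallel between them.
R_inner = 0.019/(0.182×5.55) = 0.01881 K/W
R_stud  = 0.125/(0.131×0.089×5.55) = 1.932 K/W
R_cav   = 0.125/(0.0356×0.911×5.55) = 0.6945 K/W
1/R_core = 1/R_stud + 1/R_cav → R_core = 0.5108 K/W
R_outer = 0.019/(0.159×5.55) = 0.02153 K/W
R_total = 0.5512 K/W
Q = ΔT/R_total = 41/0.5512

Q ≈ 74.4 W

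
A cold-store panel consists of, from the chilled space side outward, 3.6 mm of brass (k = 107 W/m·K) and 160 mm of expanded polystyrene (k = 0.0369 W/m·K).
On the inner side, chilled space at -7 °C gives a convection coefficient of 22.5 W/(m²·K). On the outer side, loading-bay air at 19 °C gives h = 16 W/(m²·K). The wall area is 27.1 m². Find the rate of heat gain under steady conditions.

Q ≈ 159 W

Using the resistance-network approach (series):
R_inner film = 1/(h_i·A) = 1/(22.5×27.1) = 0.00164 K/W
R_brass = L/(kA) = 0.0036/(107×27.1) = 1.242×10^-6 K/W
R_expanded polystyrene = L/(kA) = 0.16/(0.0369×27.1) = 0.16 K/W
R_outer film = 1/(h_o·A) = 1/(16×27.1) = 0.002306 K/W
R_total = 0.1639 K/W
Q = ΔT / R_total = 26 / 0.1639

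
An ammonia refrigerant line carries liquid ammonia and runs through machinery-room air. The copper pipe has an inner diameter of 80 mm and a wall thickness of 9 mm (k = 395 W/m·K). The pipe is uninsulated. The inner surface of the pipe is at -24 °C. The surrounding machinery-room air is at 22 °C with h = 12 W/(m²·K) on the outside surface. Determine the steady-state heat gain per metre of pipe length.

Per-layer cylindrical resistances, series-summed:
R_copper pipe wall = ln(49/40)/(2π×395×1) = 8.177×10^-5 K/W
R_outer film = 1/(h_o·2πr_oL) = 1/(12×2π×0.049×1) = 0.2707 K/W
R_total = 0.2708 K/W
Q = ΔT/R_total = 46/0.2708

q′ ≈ 170 W/m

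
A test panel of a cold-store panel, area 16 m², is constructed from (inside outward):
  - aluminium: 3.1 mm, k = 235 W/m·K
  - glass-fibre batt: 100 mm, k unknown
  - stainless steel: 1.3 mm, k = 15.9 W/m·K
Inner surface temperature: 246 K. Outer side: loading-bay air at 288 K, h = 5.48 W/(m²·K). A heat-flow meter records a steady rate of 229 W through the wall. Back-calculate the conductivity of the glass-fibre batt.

k ≈ 0.0363 W/(m·K)

Using the resistance-network approach (series):
R_aluminium = L/(kA) = 0.0031/(235×16) = 8.245×10^-7 K/W
R_stainless steel = L/(kA) = 0.0013/(15.9×16) = 5.11×10^-6 K/W
R_outer film = 1/(h_o·A) = 1/(5.48×16) = 0.01141 K/W
Sum of known resistances R_other = 0.01141 K/W
Total R = ΔT/Q = 42/229 = 0.1834 K/W
R_glass-fibre batt = R_total − R_other = 0.172 K/W
k = L/(R·A) = 0.1/(0.172×16)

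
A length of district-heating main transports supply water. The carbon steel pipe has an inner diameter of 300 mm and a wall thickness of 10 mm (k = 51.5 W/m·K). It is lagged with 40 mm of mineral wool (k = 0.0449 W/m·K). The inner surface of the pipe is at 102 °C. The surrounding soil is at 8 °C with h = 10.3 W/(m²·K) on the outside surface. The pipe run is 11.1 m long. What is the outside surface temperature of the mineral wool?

For a radial system each layer contributes R = ln(r_out/r_in)/(2πkL); films add R = 1/(hA).
R_carbon steel pipe wall = ln(160/150)/(2π×51.5×11.1) = 1.797×10^-5 K/W
R_mineral wool = ln(200/160)/(2π×0.0449×11.1) = 0.07126 K/W
R_outer film = 1/(h_o·2πr_oL) = 1/(10.3×2π×0.2×11.1) = 0.00696 K/W
R_total = 0.07824 K/W
Q = ΔT/R_total = 94/0.07824
Q = 1200 W
T_interface = T_inner − Q·ΣR(inner→interface) = 102 − 1200×0.07128

T ≈ 16.4 °C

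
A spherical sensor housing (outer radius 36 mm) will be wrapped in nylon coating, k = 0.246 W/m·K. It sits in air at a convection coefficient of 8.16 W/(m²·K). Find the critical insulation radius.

r_cr ≈ 60.3 mm

For a sphere r_cr = 2k/h = 2×0.246/8.16
r_cr = 60.3 mm; since the bare radius (36 mm) is below r_cr, adding a thin layer of insulation will *increase* heat loss.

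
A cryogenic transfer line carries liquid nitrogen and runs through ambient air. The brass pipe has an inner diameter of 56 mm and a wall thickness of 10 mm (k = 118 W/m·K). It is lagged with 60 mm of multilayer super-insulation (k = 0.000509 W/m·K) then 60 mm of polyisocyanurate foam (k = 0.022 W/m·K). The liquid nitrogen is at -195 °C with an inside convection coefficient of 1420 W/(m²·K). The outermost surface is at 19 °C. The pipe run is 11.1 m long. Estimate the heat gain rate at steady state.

Radial resistances (cylindrical: R_cond = ln(r_o/r_i)/(2πkL), R_conv = 1/(h·2πrL)):
R_inner film = 1/(h_i·2πr₁L) = 1/(1420×2π×0.028×11.1) = 3.606×10^-4 K/W
R_brass pipe wall = ln(38/28)/(2π×118×11.1) = 3.711×10^-5 K/W
R_multilayer super-insulation = ln(98/38)/(2π×0.000509×11.1) = 26.69 K/W
R_polyisocyanurate foam = ln(158/98)/(2π×0.022×11.1) = 0.3113 K/W
R_total = 27 K/W
Q = ΔT/R_total = 214/27

Q ≈ 7.93 W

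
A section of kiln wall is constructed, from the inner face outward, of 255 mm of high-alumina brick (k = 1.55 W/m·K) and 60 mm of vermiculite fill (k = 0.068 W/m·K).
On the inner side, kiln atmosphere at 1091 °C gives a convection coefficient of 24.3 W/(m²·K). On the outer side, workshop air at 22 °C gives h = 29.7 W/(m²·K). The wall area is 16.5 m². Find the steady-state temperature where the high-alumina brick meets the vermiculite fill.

T ≈ 895 °C

Model the wall as resistances in series:
R_inner film = 1/(h_i·A) = 1/(24.3×16.5) = 0.002494 K/W
R_high-alumina brick = L/(kA) = 0.255/(1.55×16.5) = 0.009971 K/W
R_vermiculite fill = L/(kA) = 0.06/(0.068×16.5) = 0.05348 K/W
R_outer film = 1/(h_o·A) = 1/(29.7×16.5) = 0.002041 K/W
R_total = 0.06798 K/W;  Q = ΔT/R_total = 1069/0.06798 = 15720 W
T_interface = T_inner − Q·ΣR(inner→interface) = 1091 − 15700×0.01246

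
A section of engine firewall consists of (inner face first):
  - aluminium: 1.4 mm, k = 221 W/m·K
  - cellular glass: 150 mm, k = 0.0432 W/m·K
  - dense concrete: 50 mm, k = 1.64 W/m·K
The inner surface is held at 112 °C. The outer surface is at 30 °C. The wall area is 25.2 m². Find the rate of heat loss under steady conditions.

Treating each layer as a thermal resistance in series:
R_aluminium = L/(kA) = 0.0014/(221×25.2) = 2.514×10^-7 K/W
R_cellular glass = L/(kA) = 0.15/(0.0432×25.2) = 0.1378 K/W
R_dense concrete = L/(kA) = 0.05/(1.64×25.2) = 0.00121 K/W
R_total = 0.139 K/W
Q = ΔT / R_total = 82 / 0.139

Q ≈ 590 W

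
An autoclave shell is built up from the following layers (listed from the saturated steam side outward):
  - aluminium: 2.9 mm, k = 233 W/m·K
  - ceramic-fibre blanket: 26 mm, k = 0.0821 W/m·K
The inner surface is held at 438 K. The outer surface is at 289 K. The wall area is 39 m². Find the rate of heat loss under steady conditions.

Series thermal resistances:
R_aluminium = L/(kA) = 0.0029/(233×39) = 3.191×10^-7 K/W
R_ceramic-fibre blanket = L/(kA) = 0.026/(0.0821×39) = 0.00812 K/W
R_total = 0.00812 K/W
Q = ΔT / R_total = 149 / 0.00812

Q ≈ 18300 W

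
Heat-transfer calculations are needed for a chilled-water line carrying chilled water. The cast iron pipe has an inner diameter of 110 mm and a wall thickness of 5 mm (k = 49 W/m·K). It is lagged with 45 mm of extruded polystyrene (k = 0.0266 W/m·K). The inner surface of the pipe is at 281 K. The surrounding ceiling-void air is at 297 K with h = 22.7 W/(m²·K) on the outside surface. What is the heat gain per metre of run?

q′ ≈ 4.68 W/m

Cylindrical conduction, so R = ln(r₂/r₁)/(2πkL) per layer, in series:
R_cast iron pipe wall = ln(60/55)/(2π×49×1) = 2.826×10^-4 K/W
R_extruded polystyrene = ln(105/60)/(2π×0.0266×1) = 3.348 K/W
R_outer film = 1/(h_o·2πr_oL) = 1/(22.7×2π×0.105×1) = 0.06677 K/W
R_total = 3.415 K/W
Q = ΔT/R_total = 16/3.415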